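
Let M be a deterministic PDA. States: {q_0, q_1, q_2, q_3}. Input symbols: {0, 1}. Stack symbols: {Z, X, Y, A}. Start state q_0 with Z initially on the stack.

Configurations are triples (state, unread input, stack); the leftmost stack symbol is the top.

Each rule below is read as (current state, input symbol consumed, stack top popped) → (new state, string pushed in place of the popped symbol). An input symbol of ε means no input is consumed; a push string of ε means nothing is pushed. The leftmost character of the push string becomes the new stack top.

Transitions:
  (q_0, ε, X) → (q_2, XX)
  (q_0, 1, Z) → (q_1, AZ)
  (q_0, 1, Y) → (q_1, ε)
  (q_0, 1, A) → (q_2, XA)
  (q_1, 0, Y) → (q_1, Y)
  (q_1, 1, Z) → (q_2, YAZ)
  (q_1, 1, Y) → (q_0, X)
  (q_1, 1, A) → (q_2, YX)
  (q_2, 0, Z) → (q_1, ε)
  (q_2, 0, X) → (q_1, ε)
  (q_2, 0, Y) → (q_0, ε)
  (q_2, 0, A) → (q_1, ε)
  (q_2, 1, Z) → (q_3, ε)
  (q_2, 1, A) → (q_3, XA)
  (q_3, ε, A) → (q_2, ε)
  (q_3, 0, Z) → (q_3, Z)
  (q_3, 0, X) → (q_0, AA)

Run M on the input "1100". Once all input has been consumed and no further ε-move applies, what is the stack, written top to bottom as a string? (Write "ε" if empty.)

(q_0, 1100, Z)
  read 1, top Z: go to q_1, push AZ → (q_1, 100, AZ)
  read 1, top A: go to q_2, push YX → (q_2, 00, YXZ)
  read 0, top Y: go to q_0, push ε → (q_0, 0, XZ)
  ε-move, top X: go to q_2, push XX → (q_2, 0, XXZ)
  read 0, top X: go to q_1, push ε → (q_1, ε, XZ)
All input consumed in state q_1 with stack XZ.

XZ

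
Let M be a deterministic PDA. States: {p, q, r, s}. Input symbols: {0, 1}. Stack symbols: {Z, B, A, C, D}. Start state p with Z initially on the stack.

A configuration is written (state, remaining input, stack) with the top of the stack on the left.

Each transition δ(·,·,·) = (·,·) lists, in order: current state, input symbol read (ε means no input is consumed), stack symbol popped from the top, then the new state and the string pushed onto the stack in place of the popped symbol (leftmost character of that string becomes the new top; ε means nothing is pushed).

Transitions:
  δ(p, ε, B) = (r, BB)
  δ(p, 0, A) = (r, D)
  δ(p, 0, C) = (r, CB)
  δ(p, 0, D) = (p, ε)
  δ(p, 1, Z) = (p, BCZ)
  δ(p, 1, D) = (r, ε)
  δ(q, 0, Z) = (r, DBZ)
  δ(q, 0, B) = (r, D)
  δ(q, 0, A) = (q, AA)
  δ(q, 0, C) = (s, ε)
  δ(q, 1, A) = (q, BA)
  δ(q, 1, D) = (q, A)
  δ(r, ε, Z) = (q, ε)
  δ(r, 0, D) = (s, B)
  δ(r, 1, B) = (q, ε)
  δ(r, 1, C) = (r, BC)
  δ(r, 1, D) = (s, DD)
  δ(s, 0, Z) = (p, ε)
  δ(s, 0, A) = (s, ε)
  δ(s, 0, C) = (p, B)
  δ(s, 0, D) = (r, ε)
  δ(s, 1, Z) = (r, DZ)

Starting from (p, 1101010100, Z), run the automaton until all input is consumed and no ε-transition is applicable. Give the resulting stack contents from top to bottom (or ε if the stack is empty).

BCZ

(p, 1101010100, Z)
  read 1, top Z: go to p, push BCZ → (p, 101010100, BCZ)
  ε-move, top B: go to r, push BB → (r, 101010100, BBCZ)
  read 1, top B: go to q, push ε → (q, 01010100, BCZ)
  read 0, top B: go to r, push D → (r, 1010100, DCZ)
  read 1, top D: go to s, push DD → (s, 010100, DDCZ)
  read 0, top D: go to r, push ε → (r, 10100, DCZ)
  read 1, top D: go to s, push DD → (s, 0100, DDCZ)
  read 0, top D: go to r, push ε → (r, 100, DCZ)
  read 1, top D: go to s, push DD → (s, 00, DDCZ)
  read 0, top D: go to r, push ε → (r, 0, DCZ)
  read 0, top D: go to s, push B → (s, ε, BCZ)
All input consumed in state s with stack BCZ.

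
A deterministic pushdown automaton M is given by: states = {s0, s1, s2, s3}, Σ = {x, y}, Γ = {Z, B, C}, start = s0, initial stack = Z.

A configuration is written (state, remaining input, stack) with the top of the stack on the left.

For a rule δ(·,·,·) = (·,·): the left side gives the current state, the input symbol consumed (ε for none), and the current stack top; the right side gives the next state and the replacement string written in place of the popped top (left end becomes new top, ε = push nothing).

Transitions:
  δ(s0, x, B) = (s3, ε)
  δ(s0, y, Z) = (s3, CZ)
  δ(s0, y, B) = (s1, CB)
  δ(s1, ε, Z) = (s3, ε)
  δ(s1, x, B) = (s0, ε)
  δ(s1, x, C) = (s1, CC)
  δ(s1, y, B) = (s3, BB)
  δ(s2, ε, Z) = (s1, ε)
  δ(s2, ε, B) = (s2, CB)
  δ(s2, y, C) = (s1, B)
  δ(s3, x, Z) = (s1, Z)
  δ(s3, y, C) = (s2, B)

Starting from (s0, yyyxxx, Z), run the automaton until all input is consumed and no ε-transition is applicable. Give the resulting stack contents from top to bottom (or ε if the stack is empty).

(s0, yyyxxx, Z)
  read y, top Z: go to s3, push CZ → (s3, yyxxx, CZ)
  read y, top C: go to s2, push B → (s2, yxxx, BZ)
  ε-move, top B: go to s2, push CB → (s2, yxxx, CBZ)
  read y, top C: go to s1, push B → (s1, xxx, BBZ)
  read x, top B: go to s0, push ε → (s0, xx, BZ)
  read x, top B: go to s3, push ε → (s3, x, Z)
  read x, top Z: go to s1, push Z → (s1, ε, Z)
  ε-move, top Z: go to s3, push ε → (s3, ε, ε)
All input consumed in state s3 with stack ε.

ε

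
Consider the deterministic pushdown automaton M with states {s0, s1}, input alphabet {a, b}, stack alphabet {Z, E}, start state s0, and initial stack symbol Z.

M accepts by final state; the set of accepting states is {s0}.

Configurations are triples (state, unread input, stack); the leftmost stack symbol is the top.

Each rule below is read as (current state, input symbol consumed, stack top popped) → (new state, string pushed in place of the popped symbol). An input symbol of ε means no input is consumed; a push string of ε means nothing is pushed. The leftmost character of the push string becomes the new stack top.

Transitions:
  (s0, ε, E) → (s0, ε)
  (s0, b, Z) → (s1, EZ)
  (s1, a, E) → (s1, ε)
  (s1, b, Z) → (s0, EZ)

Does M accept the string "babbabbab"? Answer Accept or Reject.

Accept

(s0, babbabbab, Z)
  read b, top Z: go to s1, push EZ → (s1, abbabbab, EZ)
  read a, top E: go to s1, push ε → (s1, bbabbab, Z)
  read b, top Z: go to s0, push EZ → (s0, babbab, EZ)
  ε-move, top E: go to s0, push ε → (s0, babbab, Z)
  read b, top Z: go to s1, push EZ → (s1, abbab, EZ)
  read a, top E: go to s1, push ε → (s1, bbab, Z)
  read b, top Z: go to s0, push EZ → (s0, bab, EZ)
  ε-move, top E: go to s0, push ε → (s0, bab, Z)
  read b, top Z: go to s1, push EZ → (s1, ab, EZ)
  read a, top E: go to s1, push ε → (s1, b, Z)
  read b, top Z: go to s0, push EZ → (s0, ε, EZ)
All input consumed; state s0 ∈ F.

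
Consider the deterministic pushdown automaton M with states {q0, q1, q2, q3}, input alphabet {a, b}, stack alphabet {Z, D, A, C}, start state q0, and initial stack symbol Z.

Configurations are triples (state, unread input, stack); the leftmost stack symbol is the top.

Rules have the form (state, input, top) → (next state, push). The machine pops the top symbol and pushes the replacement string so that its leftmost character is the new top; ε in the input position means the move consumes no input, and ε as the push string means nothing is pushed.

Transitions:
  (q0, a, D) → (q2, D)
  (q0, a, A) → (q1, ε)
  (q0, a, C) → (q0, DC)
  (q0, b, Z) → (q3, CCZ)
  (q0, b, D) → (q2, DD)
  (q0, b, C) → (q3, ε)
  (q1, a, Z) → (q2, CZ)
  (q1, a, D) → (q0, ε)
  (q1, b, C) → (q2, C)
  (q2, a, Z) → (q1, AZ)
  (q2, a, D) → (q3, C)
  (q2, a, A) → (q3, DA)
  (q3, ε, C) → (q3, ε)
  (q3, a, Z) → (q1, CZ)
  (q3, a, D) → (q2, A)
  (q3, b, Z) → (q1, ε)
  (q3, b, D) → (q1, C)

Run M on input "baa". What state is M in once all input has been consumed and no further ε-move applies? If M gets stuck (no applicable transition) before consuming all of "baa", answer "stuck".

stuck

(q0, baa, Z) ⊢ (q3, aa, CCZ) ⊢ (q3, aa, CZ) ⊢ (q3, aa, Z) ⊢ (q1, a, CZ)
No transition for (q1, a, top C); M blocks with input a remaining.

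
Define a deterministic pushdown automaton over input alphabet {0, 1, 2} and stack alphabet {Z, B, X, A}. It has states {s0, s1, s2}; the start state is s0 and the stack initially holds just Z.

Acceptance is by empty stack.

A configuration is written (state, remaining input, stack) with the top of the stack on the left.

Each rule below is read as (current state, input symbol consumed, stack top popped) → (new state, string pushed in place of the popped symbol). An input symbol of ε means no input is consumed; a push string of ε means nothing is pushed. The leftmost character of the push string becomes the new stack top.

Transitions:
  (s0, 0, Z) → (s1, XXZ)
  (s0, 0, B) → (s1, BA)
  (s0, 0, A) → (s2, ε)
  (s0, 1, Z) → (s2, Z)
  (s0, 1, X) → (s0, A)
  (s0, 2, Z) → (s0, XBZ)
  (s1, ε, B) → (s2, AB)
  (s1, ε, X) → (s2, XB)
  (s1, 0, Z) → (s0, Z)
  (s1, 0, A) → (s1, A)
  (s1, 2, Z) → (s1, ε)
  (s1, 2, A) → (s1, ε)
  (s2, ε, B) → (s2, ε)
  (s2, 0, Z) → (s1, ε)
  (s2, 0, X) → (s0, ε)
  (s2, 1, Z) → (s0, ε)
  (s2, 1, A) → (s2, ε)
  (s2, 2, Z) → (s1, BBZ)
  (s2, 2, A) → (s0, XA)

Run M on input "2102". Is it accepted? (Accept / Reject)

(s0, 2102, Z) ⊢ (s0, 102, XBZ) ⊢ (s0, 02, ABZ) ⊢ (s2, 2, BZ) ⊢ (s2, 2, Z) ⊢ (s1, ε, BBZ) ⊢ (s2, ε, ABBZ)
All input consumed; stack is ABBZ, not empty, and no further ε-move applies.

Reject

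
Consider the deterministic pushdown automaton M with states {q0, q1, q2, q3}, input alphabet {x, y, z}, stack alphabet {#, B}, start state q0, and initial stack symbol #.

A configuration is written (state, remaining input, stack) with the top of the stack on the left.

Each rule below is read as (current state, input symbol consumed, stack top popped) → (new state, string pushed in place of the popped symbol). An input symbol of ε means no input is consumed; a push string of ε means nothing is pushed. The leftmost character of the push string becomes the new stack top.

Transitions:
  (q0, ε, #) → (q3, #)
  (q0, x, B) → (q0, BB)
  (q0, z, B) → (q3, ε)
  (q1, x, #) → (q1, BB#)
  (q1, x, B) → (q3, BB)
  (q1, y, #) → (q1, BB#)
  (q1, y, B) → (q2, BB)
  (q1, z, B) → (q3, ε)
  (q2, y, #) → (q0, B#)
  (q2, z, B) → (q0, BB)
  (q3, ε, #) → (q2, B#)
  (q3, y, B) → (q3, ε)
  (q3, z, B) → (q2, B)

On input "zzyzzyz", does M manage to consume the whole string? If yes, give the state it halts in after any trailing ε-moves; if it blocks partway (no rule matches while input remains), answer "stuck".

(q0, zzyzzyz, #)
  ε-move, top #: go to q3, push # → (q3, zzyzzyz, #)
  ε-move, top #: go to q2, push B# → (q2, zzyzzyz, B#)
  read z, top B: go to q0, push BB → (q0, zyzzyz, BB#)
  read z, top B: go to q3, push ε → (q3, yzzyz, B#)
  read y, top B: go to q3, push ε → (q3, zzyz, #)
  ε-move, top #: go to q2, push B# → (q2, zzyz, B#)
  read z, top B: go to q0, push BB → (q0, zyz, BB#)
  read z, top B: go to q3, push ε → (q3, yz, B#)
  read y, top B: go to q3, push ε → (q3, z, #)
  ε-move, top #: go to q2, push B# → (q2, z, B#)
  read z, top B: go to q0, push BB → (q0, ε, BB#)
All input consumed; M is in state q0.

q0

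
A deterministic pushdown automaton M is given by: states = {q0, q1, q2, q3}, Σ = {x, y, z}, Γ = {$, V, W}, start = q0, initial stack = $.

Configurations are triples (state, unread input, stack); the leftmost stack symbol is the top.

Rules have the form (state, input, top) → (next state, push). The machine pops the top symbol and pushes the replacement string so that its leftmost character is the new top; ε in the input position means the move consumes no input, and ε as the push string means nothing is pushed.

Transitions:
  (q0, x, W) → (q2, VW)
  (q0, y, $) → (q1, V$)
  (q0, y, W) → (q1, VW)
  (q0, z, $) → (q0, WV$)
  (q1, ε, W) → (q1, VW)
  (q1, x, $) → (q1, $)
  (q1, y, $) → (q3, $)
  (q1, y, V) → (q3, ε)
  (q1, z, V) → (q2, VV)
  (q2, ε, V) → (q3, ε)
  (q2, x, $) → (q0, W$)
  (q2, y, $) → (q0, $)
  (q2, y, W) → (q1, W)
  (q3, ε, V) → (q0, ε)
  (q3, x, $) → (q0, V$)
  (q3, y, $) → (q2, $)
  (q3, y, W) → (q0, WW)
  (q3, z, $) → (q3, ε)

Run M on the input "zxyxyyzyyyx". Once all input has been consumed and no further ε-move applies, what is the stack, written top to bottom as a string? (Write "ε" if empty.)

WWWWV$

(q0, zxyxyyzyyyx, $)
  read z, top $: go to q0, push WV$ → (q0, xyxyyzyyyx, WV$)
  read x, top W: go to q2, push VW → (q2, yxyyzyyyx, VWV$)
  ε-move, top V: go to q3, push ε → (q3, yxyyzyyyx, WV$)
  read y, top W: go to q0, push WW → (q0, xyyzyyyx, WWV$)
  read x, top W: go to q2, push VW → (q2, yyzyyyx, VWWV$)
  ε-move, top V: go to q3, push ε → (q3, yyzyyyx, WWV$)
  read y, top W: go to q0, push WW → (q0, yzyyyx, WWWV$)
  read y, top W: go to q1, push VW → (q1, zyyyx, VWWWV$)
  read z, top V: go to q2, push VV → (q2, yyyx, VVWWWV$)
  ε-move, top V: go to q3, push ε → (q3, yyyx, VWWWV$)
  ε-move, top V: go to q0, push ε → (q0, yyyx, WWWV$)
  read y, top W: go to q1, push VW → (q1, yyx, VWWWV$)
  read y, top V: go to q3, push ε → (q3, yx, WWWV$)
  read y, top W: go to q0, push WW → (q0, x, WWWWV$)
  read x, top W: go to q2, push VW → (q2, ε, VWWWWV$)
  ε-move, top V: go to q3, push ε → (q3, ε, WWWWV$)
All input consumed in state q3 with stack WWWWV$.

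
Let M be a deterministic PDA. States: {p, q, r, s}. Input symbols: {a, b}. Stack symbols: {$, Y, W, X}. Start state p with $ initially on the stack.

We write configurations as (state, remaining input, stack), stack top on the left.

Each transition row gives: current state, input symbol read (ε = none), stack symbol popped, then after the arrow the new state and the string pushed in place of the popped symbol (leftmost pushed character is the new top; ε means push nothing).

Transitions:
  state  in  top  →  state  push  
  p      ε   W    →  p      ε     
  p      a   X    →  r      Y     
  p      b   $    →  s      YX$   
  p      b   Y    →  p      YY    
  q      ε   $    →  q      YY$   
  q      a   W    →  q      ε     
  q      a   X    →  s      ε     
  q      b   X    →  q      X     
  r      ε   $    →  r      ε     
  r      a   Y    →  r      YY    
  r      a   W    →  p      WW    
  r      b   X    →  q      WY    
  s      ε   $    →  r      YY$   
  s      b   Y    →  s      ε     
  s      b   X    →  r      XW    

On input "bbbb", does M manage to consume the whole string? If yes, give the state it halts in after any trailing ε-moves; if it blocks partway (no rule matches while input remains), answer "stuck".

(p, bbbb, $)
  read b, top $: go to s, push YX$ → (s, bbb, YX$)
  read b, top Y: go to s, push ε → (s, bb, X$)
  read b, top X: go to r, push XW → (r, b, XW$)
  read b, top X: go to q, push WY → (q, ε, WYW$)
All input consumed; M is in state q.

q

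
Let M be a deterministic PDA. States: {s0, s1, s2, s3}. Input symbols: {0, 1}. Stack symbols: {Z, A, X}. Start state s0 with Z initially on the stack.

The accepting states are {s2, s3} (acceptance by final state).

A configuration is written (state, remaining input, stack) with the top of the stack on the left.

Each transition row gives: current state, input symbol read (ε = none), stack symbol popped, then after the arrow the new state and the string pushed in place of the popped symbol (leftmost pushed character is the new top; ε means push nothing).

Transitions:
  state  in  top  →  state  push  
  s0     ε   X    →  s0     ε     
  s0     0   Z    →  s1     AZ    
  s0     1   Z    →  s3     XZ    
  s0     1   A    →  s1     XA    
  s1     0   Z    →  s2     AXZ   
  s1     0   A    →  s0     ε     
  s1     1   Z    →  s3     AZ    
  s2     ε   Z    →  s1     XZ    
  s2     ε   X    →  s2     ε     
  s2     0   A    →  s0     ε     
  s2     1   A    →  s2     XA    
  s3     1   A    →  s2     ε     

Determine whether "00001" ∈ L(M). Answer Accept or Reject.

Accept

(s0, 00001, Z) ⊢ (s1, 0001, AZ) ⊢ (s0, 001, Z) ⊢ (s1, 01, AZ) ⊢ (s0, 1, Z) ⊢ (s3, ε, XZ)
All input consumed; state s3 ∈ F.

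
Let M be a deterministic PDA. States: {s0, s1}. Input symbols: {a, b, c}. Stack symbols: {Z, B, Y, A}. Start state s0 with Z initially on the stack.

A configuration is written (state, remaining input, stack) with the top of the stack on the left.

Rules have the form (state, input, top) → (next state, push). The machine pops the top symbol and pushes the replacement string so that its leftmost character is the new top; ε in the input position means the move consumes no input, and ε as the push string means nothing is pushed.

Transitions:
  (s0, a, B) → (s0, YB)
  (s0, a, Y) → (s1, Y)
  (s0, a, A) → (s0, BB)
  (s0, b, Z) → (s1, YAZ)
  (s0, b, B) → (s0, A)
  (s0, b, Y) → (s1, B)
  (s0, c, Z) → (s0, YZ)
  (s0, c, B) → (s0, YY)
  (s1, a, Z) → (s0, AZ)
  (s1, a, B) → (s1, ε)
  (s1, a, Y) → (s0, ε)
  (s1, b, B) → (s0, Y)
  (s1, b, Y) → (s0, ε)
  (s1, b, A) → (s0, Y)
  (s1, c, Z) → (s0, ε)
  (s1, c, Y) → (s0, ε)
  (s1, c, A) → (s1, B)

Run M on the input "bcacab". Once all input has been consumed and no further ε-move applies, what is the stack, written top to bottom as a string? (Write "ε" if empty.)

YBZ

(s0, bcacab, Z)
  read b, top Z: go to s1, push YAZ → (s1, cacab, YAZ)
  read c, top Y: go to s0, push ε → (s0, acab, AZ)
  read a, top A: go to s0, push BB → (s0, cab, BBZ)
  read c, top B: go to s0, push YY → (s0, ab, YYBZ)
  read a, top Y: go to s1, push Y → (s1, b, YYBZ)
  read b, top Y: go to s0, push ε → (s0, ε, YBZ)
All input consumed in state s0 with stack YBZ.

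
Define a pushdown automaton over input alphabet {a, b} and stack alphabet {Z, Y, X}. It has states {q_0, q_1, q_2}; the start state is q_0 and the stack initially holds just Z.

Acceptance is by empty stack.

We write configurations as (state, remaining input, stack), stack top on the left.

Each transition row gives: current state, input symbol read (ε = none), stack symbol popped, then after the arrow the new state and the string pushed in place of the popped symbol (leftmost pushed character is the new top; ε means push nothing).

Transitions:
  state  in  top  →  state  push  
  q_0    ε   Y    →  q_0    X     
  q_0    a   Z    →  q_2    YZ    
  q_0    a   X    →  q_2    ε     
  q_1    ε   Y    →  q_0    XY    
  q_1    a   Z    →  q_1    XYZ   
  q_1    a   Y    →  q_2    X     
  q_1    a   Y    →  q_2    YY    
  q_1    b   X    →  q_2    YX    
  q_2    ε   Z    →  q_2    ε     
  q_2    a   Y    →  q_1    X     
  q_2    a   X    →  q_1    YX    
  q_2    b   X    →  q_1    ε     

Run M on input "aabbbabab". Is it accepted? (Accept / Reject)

Reject

No computation consumes all input and empties the stack.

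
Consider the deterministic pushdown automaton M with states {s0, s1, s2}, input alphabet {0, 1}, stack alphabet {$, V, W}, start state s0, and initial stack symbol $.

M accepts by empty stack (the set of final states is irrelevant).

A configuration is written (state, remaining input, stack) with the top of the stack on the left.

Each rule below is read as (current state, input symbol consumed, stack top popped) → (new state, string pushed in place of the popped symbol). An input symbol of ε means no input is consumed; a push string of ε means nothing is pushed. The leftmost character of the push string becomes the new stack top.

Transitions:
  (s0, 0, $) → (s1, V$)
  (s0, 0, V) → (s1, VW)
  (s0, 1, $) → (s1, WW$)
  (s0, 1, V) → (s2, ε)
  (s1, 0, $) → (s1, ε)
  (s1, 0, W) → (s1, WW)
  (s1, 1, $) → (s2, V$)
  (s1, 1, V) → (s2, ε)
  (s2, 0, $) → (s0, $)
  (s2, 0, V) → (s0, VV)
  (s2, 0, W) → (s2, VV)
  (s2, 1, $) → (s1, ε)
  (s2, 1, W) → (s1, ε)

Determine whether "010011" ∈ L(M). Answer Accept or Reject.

(s0, 010011, $)
  read 0, top $: go to s1, push V$ → (s1, 10011, V$)
  read 1, top V: go to s2, push ε → (s2, 0011, $)
  read 0, top $: go to s0, push $ → (s0, 011, $)
  read 0, top $: go to s1, push V$ → (s1, 11, V$)
  read 1, top V: go to s2, push ε → (s2, 1, $)
  read 1, top $: go to s1, push ε → (s1, ε, ε)
All input consumed and the stack is empty.

Accept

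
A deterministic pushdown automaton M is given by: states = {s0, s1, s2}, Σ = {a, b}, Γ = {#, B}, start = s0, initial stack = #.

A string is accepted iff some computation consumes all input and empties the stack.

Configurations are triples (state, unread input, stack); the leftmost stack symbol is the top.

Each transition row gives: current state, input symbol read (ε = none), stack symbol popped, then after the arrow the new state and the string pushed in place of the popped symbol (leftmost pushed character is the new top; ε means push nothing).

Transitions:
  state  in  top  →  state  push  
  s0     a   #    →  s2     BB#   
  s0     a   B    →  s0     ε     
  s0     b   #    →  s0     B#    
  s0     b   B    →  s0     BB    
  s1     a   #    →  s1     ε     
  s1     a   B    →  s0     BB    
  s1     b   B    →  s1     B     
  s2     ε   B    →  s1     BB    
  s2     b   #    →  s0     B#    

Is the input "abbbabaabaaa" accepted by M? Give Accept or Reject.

(s0, abbbabaabaaa, #)
  read a, top #: go to s2, push BB# → (s2, bbbabaabaaa, BB#)
  ε-move, top B: go to s1, push BB → (s1, bbbabaabaaa, BBB#)
  read b, top B: go to s1, push B → (s1, bbabaabaaa, BBB#)
  read b, top B: go to s1, push B → (s1, babaabaaa, BBB#)
  read b, top B: go to s1, push B → (s1, abaabaaa, BBB#)
  read a, top B: go to s0, push BB → (s0, baabaaa, BBBB#)
  read b, top B: go to s0, push BB → (s0, aabaaa, BBBBB#)
  read a, top B: go to s0, push ε → (s0, abaaa, BBBB#)
  read a, top B: go to s0, push ε → (s0, baaa, BBB#)
  read b, top B: go to s0, push BB → (s0, aaa, BBBB#)
  read a, top B: go to s0, push ε → (s0, aa, BBB#)
  read a, top B: go to s0, push ε → (s0, a, BB#)
  read a, top B: go to s0, push ε → (s0, ε, B#)
All input consumed; stack is B#, not empty, and no further ε-move applies.

Reject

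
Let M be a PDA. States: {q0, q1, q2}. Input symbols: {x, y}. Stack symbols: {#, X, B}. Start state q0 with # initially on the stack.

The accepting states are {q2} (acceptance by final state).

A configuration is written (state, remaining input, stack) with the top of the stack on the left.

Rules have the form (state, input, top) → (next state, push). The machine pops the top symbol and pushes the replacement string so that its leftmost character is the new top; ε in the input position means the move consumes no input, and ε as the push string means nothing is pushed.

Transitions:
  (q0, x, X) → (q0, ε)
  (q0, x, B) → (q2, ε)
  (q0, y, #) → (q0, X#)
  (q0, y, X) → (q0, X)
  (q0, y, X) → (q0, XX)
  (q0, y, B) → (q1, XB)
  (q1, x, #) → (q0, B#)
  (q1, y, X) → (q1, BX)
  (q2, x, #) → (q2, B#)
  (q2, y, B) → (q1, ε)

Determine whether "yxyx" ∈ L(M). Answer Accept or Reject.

No computation consumes all input and reaches a final state.

Reject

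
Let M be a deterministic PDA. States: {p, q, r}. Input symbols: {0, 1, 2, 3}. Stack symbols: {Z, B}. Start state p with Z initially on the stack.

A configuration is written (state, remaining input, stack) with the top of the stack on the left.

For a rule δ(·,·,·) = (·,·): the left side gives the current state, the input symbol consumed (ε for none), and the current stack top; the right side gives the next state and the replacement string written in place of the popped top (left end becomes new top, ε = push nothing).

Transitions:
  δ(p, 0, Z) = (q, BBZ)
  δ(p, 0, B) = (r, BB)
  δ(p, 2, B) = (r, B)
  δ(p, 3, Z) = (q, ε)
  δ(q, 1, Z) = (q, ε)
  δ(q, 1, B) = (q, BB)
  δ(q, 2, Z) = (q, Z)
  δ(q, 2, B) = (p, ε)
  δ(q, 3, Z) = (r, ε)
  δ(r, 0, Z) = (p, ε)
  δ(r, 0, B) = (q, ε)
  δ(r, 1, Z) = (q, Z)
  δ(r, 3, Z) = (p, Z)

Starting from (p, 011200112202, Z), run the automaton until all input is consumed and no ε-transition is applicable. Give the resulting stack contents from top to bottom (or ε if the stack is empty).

BBZ

(p, 011200112202, Z)
  read 0, top Z: go to q, push BBZ → (q, 11200112202, BBZ)
  read 1, top B: go to q, push BB → (q, 1200112202, BBBZ)
  read 1, top B: go to q, push BB → (q, 200112202, BBBBZ)
  read 2, top B: go to p, push ε → (p, 00112202, BBBZ)
  read 0, top B: go to r, push BB → (r, 0112202, BBBBZ)
  read 0, top B: go to q, push ε → (q, 112202, BBBZ)
  read 1, top B: go to q, push BB → (q, 12202, BBBBZ)
  read 1, top B: go to q, push BB → (q, 2202, BBBBBZ)
  read 2, top B: go to p, push ε → (p, 202, BBBBZ)
  read 2, top B: go to r, push B → (r, 02, BBBBZ)
  read 0, top B: go to q, push ε → (q, 2, BBBZ)
  read 2, top B: go to p, push ε → (p, ε, BBZ)
All input consumed in state p with stack BBZ.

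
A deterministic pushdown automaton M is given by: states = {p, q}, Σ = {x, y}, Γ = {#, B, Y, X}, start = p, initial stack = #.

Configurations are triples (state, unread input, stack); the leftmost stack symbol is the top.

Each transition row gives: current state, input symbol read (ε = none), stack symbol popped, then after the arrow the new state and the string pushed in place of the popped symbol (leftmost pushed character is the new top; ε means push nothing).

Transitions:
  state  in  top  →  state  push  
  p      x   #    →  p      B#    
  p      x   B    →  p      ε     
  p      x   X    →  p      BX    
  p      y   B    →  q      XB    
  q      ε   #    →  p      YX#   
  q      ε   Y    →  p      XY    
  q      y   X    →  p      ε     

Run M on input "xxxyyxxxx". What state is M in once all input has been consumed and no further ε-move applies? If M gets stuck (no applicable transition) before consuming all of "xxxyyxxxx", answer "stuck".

p

(p, xxxyyxxxx, #)
  read x, top #: go to p, push B# → (p, xxyyxxxx, B#)
  read x, top B: go to p, push ε → (p, xyyxxxx, #)
  read x, top #: go to p, push B# → (p, yyxxxx, B#)
  read y, top B: go to q, push XB → (q, yxxxx, XB#)
  read y, top X: go to p, push ε → (p, xxxx, B#)
  read x, top B: go to p, push ε → (p, xxx, #)
  read x, top #: go to p, push B# → (p, xx, B#)
  read x, top B: go to p, push ε → (p, x, #)
  read x, top #: go to p, push B# → (p, ε, B#)
All input consumed; M is in state p.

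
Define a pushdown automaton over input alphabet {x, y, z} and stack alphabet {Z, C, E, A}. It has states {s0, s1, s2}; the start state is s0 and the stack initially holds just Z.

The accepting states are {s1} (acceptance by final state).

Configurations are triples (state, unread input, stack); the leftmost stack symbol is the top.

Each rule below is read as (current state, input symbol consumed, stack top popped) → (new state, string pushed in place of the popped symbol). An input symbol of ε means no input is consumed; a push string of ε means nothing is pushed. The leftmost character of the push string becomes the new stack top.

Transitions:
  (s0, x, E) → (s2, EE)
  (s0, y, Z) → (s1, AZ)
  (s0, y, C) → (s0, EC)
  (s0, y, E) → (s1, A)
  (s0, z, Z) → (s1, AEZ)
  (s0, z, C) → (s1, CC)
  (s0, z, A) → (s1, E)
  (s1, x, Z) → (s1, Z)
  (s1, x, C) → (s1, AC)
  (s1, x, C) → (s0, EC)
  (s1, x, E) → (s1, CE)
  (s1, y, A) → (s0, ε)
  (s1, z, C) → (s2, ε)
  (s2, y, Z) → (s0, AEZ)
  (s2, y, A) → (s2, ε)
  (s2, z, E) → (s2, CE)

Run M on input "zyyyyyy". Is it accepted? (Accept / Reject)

Accept

One accepting computation: (s0, zyyyyyy, Z) ⊢ (s1, yyyyyy, AEZ) ⊢ (s0, yyyyy, EZ) ⊢ (s1, yyyy, AZ) ⊢ (s0, yyy, Z) ⊢ (s1, yy, AZ) ⊢ (s0, y, Z) ⊢ (s1, ε, AZ)
All input consumed and state s1 ∈ F.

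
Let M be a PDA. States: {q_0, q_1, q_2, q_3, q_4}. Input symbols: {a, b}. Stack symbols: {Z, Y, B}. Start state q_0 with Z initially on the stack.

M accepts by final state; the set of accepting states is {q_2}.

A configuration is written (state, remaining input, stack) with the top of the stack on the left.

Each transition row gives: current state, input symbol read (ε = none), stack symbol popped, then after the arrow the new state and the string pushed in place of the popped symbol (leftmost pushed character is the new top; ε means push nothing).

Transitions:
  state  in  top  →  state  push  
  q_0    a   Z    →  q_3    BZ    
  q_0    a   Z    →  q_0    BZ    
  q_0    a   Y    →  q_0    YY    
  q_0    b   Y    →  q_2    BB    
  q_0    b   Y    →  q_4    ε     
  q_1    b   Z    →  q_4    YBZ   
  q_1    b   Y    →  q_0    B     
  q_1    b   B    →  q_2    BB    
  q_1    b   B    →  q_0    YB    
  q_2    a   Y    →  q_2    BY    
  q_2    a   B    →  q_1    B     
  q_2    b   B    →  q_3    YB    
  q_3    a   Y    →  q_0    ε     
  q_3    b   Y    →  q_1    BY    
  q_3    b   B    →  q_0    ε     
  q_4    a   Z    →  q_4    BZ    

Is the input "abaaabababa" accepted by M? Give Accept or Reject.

No computation consumes all input and reaches a final state.

Reject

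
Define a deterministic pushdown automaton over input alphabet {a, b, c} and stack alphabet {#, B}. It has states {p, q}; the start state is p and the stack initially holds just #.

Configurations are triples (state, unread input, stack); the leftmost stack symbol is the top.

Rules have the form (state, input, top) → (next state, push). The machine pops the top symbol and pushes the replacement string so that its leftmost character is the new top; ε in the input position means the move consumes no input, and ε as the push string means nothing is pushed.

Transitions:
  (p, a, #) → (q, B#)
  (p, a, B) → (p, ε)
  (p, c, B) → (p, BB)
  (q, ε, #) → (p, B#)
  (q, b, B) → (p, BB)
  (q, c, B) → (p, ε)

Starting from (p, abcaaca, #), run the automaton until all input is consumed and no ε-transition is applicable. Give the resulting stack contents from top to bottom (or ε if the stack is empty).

B#

(p, abcaaca, #) ⊢ (q, bcaaca, B#) ⊢ (p, caaca, BB#) ⊢ (p, aaca, BBB#) ⊢ (p, aca, BB#) ⊢ (p, ca, B#) ⊢ (p, a, BB#) ⊢ (p, ε, B#)
All input consumed in state p with stack B#.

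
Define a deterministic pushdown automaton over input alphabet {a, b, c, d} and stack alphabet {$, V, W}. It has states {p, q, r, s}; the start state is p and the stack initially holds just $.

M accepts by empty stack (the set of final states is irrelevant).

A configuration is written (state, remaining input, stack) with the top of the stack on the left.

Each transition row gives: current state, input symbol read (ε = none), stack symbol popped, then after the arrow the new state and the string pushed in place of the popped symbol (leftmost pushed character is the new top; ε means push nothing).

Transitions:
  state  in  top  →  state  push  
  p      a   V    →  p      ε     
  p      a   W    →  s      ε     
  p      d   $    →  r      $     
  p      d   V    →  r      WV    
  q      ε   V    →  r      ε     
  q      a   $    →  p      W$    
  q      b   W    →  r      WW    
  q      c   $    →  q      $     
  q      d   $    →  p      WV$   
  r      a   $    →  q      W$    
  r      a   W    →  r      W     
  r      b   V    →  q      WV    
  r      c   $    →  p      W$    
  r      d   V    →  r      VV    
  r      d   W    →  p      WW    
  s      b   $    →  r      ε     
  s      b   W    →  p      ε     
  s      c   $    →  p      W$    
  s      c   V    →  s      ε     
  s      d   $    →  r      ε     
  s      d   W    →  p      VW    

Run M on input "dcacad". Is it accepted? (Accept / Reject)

(p, dcacad, $)
  read d, top $: go to r, push $ → (r, cacad, $)
  read c, top $: go to p, push W$ → (p, acad, W$)
  read a, top W: go to s, push ε → (s, cad, $)
  read c, top $: go to p, push W$ → (p, ad, W$)
  read a, top W: go to s, push ε → (s, d, $)
  read d, top $: go to r, push ε → (r, ε, ε)
All input consumed and the stack is empty.

Accept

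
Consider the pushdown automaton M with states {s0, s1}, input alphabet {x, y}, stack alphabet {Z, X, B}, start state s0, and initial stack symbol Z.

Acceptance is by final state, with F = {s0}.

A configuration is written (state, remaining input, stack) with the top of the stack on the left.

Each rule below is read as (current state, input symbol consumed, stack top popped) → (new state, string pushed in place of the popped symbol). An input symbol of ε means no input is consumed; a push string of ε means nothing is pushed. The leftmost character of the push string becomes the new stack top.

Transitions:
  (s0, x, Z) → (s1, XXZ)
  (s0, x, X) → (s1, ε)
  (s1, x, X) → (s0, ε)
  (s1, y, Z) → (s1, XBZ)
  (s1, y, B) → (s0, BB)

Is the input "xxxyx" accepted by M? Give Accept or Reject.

Accept

One accepting computation: (s0, xxxyx, Z) ⊢ (s1, xxyx, XXZ) ⊢ (s0, xyx, XZ) ⊢ (s1, yx, Z) ⊢ (s1, x, XBZ) ⊢ (s0, ε, BZ)
All input consumed and state s0 ∈ F.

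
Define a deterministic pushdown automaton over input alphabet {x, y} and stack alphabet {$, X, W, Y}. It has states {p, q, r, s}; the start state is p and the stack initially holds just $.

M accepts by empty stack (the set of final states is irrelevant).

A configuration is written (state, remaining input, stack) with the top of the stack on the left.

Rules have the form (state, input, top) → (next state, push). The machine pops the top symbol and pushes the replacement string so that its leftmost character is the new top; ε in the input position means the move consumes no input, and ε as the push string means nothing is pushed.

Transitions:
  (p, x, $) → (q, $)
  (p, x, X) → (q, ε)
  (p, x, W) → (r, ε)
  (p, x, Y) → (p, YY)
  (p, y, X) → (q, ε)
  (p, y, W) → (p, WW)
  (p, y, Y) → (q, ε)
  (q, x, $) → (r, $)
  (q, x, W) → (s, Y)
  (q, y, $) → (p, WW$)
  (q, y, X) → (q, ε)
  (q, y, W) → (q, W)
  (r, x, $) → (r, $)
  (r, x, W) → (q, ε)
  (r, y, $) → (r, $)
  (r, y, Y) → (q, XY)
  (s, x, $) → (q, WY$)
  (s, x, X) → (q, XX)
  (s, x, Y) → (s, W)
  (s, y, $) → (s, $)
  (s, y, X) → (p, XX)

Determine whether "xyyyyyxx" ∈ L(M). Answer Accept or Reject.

Reject

(p, xyyyyyxx, $)
  read x, top $: go to q, push $ → (q, yyyyyxx, $)
  read y, top $: go to p, push WW$ → (p, yyyyxx, WW$)
  read y, top W: go to p, push WW → (p, yyyxx, WWW$)
  read y, top W: go to p, push WW → (p, yyxx, WWWW$)
  read y, top W: go to p, push WW → (p, yxx, WWWWW$)
  read y, top W: go to p, push WW → (p, xx, WWWWWW$)
  read x, top W: go to r, push ε → (r, x, WWWWW$)
  read x, top W: go to q, push ε → (q, ε, WWWW$)
All input consumed; stack is WWWW$, not empty, and no further ε-move applies.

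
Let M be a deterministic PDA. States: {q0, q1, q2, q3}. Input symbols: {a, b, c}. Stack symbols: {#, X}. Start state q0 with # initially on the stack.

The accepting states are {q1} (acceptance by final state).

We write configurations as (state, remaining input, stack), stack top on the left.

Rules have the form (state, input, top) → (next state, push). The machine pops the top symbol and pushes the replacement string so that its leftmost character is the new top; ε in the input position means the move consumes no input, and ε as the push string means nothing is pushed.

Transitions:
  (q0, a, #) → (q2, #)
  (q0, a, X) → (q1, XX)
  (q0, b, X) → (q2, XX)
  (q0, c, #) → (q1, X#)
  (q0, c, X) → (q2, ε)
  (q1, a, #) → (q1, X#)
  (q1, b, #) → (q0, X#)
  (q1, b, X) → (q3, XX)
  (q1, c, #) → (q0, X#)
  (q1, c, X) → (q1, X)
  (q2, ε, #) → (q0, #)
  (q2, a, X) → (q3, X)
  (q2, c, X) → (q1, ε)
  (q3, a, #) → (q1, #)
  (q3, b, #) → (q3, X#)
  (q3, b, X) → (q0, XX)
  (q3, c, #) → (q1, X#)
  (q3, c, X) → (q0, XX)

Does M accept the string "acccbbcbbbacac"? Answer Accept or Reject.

Reject

(q0, acccbbcbbbacac, #)
  read a, top #: go to q2, push # → (q2, cccbbcbbbacac, #)
  ε-move, top #: go to q0, push # → (q0, cccbbcbbbacac, #)
  read c, top #: go to q1, push X# → (q1, ccbbcbbbacac, X#)
  read c, top X: go to q1, push X → (q1, cbbcbbbacac, X#)
  read c, top X: go to q1, push X → (q1, bbcbbbacac, X#)
  read b, top X: go to q3, push XX → (q3, bcbbbacac, XX#)
  read b, top X: go to q0, push XX → (q0, cbbbacac, XXX#)
  read c, top X: go to q2, push ε → (q2, bbbacac, XX#)
No transition applies at (q2, bbbacac, XX#); input not fully consumed.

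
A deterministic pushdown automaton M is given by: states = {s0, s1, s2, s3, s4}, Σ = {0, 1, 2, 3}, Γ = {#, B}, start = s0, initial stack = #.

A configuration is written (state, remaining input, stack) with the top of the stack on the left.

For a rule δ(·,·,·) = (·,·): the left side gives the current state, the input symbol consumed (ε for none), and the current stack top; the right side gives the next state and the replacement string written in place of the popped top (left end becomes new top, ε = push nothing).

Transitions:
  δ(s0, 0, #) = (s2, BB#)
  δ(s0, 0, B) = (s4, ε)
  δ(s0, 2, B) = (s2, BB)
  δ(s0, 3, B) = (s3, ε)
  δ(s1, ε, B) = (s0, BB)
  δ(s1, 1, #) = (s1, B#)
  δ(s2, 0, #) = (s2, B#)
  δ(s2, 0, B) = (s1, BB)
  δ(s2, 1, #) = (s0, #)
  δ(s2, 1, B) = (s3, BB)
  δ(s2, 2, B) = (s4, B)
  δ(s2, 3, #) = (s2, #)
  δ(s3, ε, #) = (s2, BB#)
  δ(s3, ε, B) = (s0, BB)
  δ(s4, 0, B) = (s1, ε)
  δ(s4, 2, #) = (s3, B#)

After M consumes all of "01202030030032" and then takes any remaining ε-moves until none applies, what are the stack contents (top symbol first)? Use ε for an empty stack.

(s0, 01202030030032, #)
  read 0, top #: go to s2, push BB# → (s2, 1202030030032, BB#)
  read 1, top B: go to s3, push BB → (s3, 202030030032, BBB#)
  ε-move, top B: go to s0, push BB → (s0, 202030030032, BBBB#)
  read 2, top B: go to s2, push BB → (s2, 02030030032, BBBBB#)
  read 0, top B: go to s1, push BB → (s1, 2030030032, BBBBBB#)
  ε-move, top B: go to s0, push BB → (s0, 2030030032, BBBBBBB#)
  read 2, top B: go to s2, push BB → (s2, 030030032, BBBBBBBB#)
  read 0, top B: go to s1, push BB → (s1, 30030032, BBBBBBBBB#)
  ε-move, top B: go to s0, push BB → (s0, 30030032, BBBBBBBBBB#)
  read 3, top B: go to s3, push ε → (s3, 0030032, BBBBBBBBB#)
  ε-move, top B: go to s0, push BB → (s0, 0030032, BBBBBBBBBB#)
  read 0, top B: go to s4, push ε → (s4, 030032, BBBBBBBBB#)
  read 0, top B: go to s1, push ε → (s1, 30032, BBBBBBBB#)
  ε-move, top B: go to s0, push BB → (s0, 30032, BBBBBBBBB#)
  read 3, top B: go to s3, push ε → (s3, 0032, BBBBBBBB#)
  ε-move, top B: go to s0, push BB → (s0, 0032, BBBBBBBBB#)
  read 0, top B: go to s4, push ε → (s4, 032, BBBBBBBB#)
  read 0, top B: go to s1, push ε → (s1, 32, BBBBBBB#)
  ε-move, top B: go to s0, push BB → (s0, 32, BBBBBBBB#)
  read 3, top B: go to s3, push ε → (s3, 2, BBBBBBB#)
  ε-move, top B: go to s0, push BB → (s0, 2, BBBBBBBB#)
  read 2, top B: go to s2, push BB → (s2, ε, BBBBBBBBB#)
All input consumed in state s2 with stack BBBBBBBBB#.

BBBBBBBBB#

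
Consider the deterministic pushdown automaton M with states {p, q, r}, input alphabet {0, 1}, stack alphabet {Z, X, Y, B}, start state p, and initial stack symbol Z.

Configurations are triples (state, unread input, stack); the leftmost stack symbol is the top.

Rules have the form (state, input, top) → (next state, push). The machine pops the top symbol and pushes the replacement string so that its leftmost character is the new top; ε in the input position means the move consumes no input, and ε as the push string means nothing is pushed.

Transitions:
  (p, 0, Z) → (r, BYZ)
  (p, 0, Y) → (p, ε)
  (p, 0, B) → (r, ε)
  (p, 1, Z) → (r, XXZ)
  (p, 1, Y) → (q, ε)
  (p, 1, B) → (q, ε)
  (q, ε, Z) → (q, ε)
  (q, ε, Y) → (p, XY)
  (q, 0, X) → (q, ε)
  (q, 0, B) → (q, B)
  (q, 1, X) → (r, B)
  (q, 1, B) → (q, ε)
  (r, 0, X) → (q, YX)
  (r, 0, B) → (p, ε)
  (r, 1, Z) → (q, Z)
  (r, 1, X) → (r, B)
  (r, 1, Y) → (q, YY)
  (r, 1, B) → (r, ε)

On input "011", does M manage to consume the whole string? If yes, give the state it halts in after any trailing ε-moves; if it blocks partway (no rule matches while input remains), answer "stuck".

p

(p, 011, Z) ⊢ (r, 11, BYZ) ⊢ (r, 1, YZ) ⊢ (q, ε, YYZ) ⊢ (p, ε, XYYZ)
All input consumed; M is in state p.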